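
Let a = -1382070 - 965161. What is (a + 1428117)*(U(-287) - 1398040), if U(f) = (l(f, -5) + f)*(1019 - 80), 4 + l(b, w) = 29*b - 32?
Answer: 8746871542276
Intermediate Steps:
l(b, w) = -36 + 29*b (l(b, w) = -4 + (29*b - 32) = -4 + (-32 + 29*b) = -36 + 29*b)
a = -2347231
U(f) = -33804 + 28170*f (U(f) = ((-36 + 29*f) + f)*(1019 - 80) = (-36 + 30*f)*939 = -33804 + 28170*f)
(a + 1428117)*(U(-287) - 1398040) = (-2347231 + 1428117)*((-33804 + 28170*(-287)) - 1398040) = -919114*((-33804 - 8084790) - 1398040) = -919114*(-8118594 - 1398040) = -919114*(-9516634) = 8746871542276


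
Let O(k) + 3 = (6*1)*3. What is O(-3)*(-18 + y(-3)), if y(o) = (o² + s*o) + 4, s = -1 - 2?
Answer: 60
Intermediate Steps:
s = -3
O(k) = 15 (O(k) = -3 + (6*1)*3 = -3 + 6*3 = -3 + 18 = 15)
y(o) = 4 + o² - 3*o (y(o) = (o² - 3*o) + 4 = 4 + o² - 3*o)
O(-3)*(-18 + y(-3)) = 15*(-18 + (4 + (-3)² - 3*(-3))) = 15*(-18 + (4 + 9 + 9)) = 15*(-18 + 22) = 15*4 = 60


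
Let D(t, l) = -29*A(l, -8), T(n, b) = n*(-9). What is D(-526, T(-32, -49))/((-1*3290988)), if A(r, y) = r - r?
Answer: 0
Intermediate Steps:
A(r, y) = 0
T(n, b) = -9*n
D(t, l) = 0 (D(t, l) = -29*0 = 0)
D(-526, T(-32, -49))/((-1*3290988)) = 0/((-1*3290988)) = 0/(-3290988) = 0*(-1/3290988) = 0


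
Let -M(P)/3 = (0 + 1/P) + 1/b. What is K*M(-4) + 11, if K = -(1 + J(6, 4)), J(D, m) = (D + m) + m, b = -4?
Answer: -23/2 ≈ -11.500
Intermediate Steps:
J(D, m) = D + 2*m
M(P) = 3/4 - 3/P (M(P) = -3*((0 + 1/P) + 1/(-4)) = -3*(1/P - 1/4) = -3*(-1/4 + 1/P) = 3/4 - 3/P)
K = -15 (K = -(1 + (6 + 2*4)) = -(1 + (6 + 8)) = -(1 + 14) = -1*15 = -15)
K*M(-4) + 11 = -15*(3/4 - 3/(-4)) + 11 = -15*(3/4 - 3*(-1/4)) + 11 = -15*(3/4 + 3/4) + 11 = -15*3/2 + 11 = -45/2 + 11 = -23/2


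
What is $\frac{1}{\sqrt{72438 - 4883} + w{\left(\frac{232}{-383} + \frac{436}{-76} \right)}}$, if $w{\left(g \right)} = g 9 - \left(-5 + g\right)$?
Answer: $\frac{484437167}{693312853314} + \frac{52954729 \sqrt{67555}}{3466564266570} \approx 0.0046691$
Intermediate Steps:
$w{\left(g \right)} = 5 + 8 g$ ($w{\left(g \right)} = 9 g - \left(-5 + g\right) = 5 + 8 g$)
$\frac{1}{\sqrt{72438 - 4883} + w{\left(\frac{232}{-383} + \frac{436}{-76} \right)}} = \frac{1}{\sqrt{72438 - 4883} + \left(5 + 8 \left(\frac{232}{-383} + \frac{436}{-76}\right)\right)} = \frac{1}{\sqrt{67555} + \left(5 + 8 \left(232 \left(- \frac{1}{383}\right) + 436 \left(- \frac{1}{76}\right)\right)\right)} = \frac{1}{\sqrt{67555} + \left(5 + 8 \left(- \frac{232}{383} - \frac{109}{19}\right)\right)} = \frac{1}{\sqrt{67555} + \left(5 + 8 \left(- \frac{46155}{7277}\right)\right)} = \frac{1}{\sqrt{67555} + \left(5 - \frac{369240}{7277}\right)} = \frac{1}{\sqrt{67555} - \frac{332855}{7277}} = \frac{1}{- \frac{332855}{7277} + \sqrt{67555}}$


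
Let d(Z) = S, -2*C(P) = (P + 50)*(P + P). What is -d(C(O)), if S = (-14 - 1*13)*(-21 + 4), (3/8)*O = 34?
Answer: -459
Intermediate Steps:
O = 272/3 (O = (8/3)*34 = 272/3 ≈ 90.667)
C(P) = -P*(50 + P) (C(P) = -(P + 50)*(P + P)/2 = -(50 + P)*2*P/2 = -P*(50 + P))
S = 459 (S = (-14 - 13)*(-17) = -27*(-17) = 459)
d(Z) = 459
-d(C(O)) = -1*459 = -459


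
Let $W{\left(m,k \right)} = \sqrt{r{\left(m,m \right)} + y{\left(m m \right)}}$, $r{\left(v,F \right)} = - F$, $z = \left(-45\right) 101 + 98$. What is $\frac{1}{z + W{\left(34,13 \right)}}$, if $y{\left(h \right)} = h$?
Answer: $- \frac{4447}{19774687} - \frac{\sqrt{1122}}{19774687} \approx -0.00022658$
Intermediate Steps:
$z = -4447$ ($z = -4545 + 98 = -4447$)
$W{\left(m,k \right)} = \sqrt{m^{2} - m}$ ($W{\left(m,k \right)} = \sqrt{- m + m m} = \sqrt{- m + m^{2}} = \sqrt{m^{2} - m}$)
$\frac{1}{z + W{\left(34,13 \right)}} = \frac{1}{-4447 + \sqrt{34 \left(-1 + 34\right)}} = \frac{1}{-4447 + \sqrt{34 \cdot 33}} = \frac{1}{-4447 + \sqrt{1122}}$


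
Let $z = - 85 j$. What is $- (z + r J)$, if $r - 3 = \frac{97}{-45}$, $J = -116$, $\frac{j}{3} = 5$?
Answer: $\frac{61783}{45} \approx 1373.0$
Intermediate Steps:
$j = 15$ ($j = 3 \cdot 5 = 15$)
$r = \frac{38}{45}$ ($r = 3 + \frac{97}{-45} = 3 + 97 \left(- \frac{1}{45}\right) = 3 - \frac{97}{45} = \frac{38}{45} \approx 0.84444$)
$z = -1275$ ($z = \left(-85\right) 15 = -1275$)
$- (z + r J) = - (-1275 + \frac{38}{45} \left(-116\right)) = - (-1275 - \frac{4408}{45}) = \left(-1\right) \left(- \frac{61783}{45}\right) = \frac{61783}{45}$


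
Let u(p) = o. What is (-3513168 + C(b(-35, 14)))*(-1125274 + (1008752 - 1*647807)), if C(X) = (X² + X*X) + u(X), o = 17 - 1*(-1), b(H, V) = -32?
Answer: 2683637080558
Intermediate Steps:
o = 18 (o = 17 + 1 = 18)
u(p) = 18
C(X) = 18 + 2*X² (C(X) = (X² + X*X) + 18 = (X² + X²) + 18 = 2*X² + 18 = 18 + 2*X²)
(-3513168 + C(b(-35, 14)))*(-1125274 + (1008752 - 1*647807)) = (-3513168 + (18 + 2*(-32)²))*(-1125274 + (1008752 - 1*647807)) = (-3513168 + (18 + 2*1024))*(-1125274 + (1008752 - 647807)) = (-3513168 + (18 + 2048))*(-1125274 + 360945) = (-3513168 + 2066)*(-764329) = -3511102*(-764329) = 2683637080558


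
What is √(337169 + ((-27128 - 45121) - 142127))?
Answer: 61*√33 ≈ 350.42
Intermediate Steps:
√(337169 + ((-27128 - 45121) - 142127)) = √(337169 + (-72249 - 142127)) = √(337169 - 214376) = √122793 = 61*√33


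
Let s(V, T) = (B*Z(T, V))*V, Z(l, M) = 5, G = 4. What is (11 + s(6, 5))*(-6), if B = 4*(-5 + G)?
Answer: 654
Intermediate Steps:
B = -4 (B = 4*(-5 + 4) = 4*(-1) = -4)
s(V, T) = -20*V (s(V, T) = (-4*5)*V = -20*V)
(11 + s(6, 5))*(-6) = (11 - 20*6)*(-6) = (11 - 120)*(-6) = -109*(-6) = 654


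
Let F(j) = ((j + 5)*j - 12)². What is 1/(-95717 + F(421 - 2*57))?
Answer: 1/9172180267 ≈ 1.0903e-10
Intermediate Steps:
F(j) = (-12 + j*(5 + j))² (F(j) = ((5 + j)*j - 12)² = (j*(5 + j) - 12)² = (-12 + j*(5 + j))²)
1/(-95717 + F(421 - 2*57)) = 1/(-95717 + (-12 + (421 - 2*57)² + 5*(421 - 2*57))²) = 1/(-95717 + (-12 + (421 - 1*114)² + 5*(421 - 1*114))²) = 1/(-95717 + (-12 + (421 - 114)² + 5*(421 - 114))²) = 1/(-95717 + (-12 + 307² + 5*307)²) = 1/(-95717 + (-12 + 94249 + 1535)²) = 1/(-95717 + 95772²) = 1/(-95717 + 9172275984) = 1/9172180267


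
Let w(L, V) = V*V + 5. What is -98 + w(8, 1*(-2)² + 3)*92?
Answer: 4870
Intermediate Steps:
w(L, V) = 5 + V² (w(L, V) = V² + 5 = 5 + V²)
-98 + w(8, 1*(-2)² + 3)*92 = -98 + (5 + (1*(-2)² + 3)²)*92 = -98 + (5 + (1*4 + 3)²)*92 = -98 + (5 + (4 + 3)²)*92 = -98 + (5 + 7²)*92 = -98 + (5 + 49)*92 = -98 + 54*92 = -98 + 4968 = 4870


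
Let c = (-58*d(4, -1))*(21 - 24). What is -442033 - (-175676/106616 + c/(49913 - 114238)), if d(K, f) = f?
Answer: -757870957760271/1714518550 ≈ -4.4203e+5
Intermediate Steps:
c = -174 (c = (-58*(-1))*(21 - 24) = 58*(-3) = -174)
-442033 - (-175676/106616 + c/(49913 - 114238)) = -442033 - (-175676/106616 - 174/(49913 - 114238)) = -442033 - (-175676*1/106616 - 174/(-64325)) = -442033 - (-43919/26654 - 174*(-1/64325)) = -442033 - (-43919/26654 + 174/64325) = -442033 - 1*(-2820451879/1714518550) = -442033 + 2820451879/1714518550 = -757870957760271/1714518550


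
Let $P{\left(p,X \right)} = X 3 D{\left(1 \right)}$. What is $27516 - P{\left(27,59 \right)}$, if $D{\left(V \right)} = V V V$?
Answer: $27339$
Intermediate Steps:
$D{\left(V \right)} = V^{3}$ ($D{\left(V \right)} = V^{2} V = V^{3}$)
$P{\left(p,X \right)} = 3 X$ ($P{\left(p,X \right)} = X 3 \cdot 1^{3} = 3 X 1 = 3 X$)
$27516 - P{\left(27,59 \right)} = 27516 - 3 \cdot 59 = 27516 - 177 = 27339$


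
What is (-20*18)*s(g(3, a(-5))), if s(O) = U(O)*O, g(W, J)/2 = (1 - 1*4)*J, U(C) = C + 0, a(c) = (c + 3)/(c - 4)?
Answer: -640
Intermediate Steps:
a(c) = (3 + c)/(-4 + c)
U(C) = C
g(W, J) = -6*J (g(W, J) = 2*((1 - 1*4)*J) = 2*((1 - 4)*J) = 2*(-3*J) = -6*J)
s(O) = O**2 (s(O) = O*O = O**2)
(-20*18)*s(g(3, a(-5))) = (-20*18)*(-6*(3 - 5)/(-4 - 5))**2 = -360*(-6*(-2)/(-9))**2 = -360*(-(-2)*(-2)/3)**2 = -360*(-6*2/9)**2 = -360*(-4/3)**2 = -360*16/9 = -640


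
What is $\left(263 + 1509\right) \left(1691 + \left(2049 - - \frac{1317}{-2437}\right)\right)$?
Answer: $\frac{16148347636}{2437} \approx 6.6263 \cdot 10^{6}$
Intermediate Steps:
$\left(263 + 1509\right) \left(1691 + \left(2049 - - \frac{1317}{-2437}\right)\right) = 1772 \left(1691 + \left(2049 - \left(-1317\right) \left(- \frac{1}{2437}\right)\right)\right) = 1772 \left(1691 + \left(2049 - \frac{1317}{2437}\right)\right) = 1772 \left(1691 + \frac{4992096}{2437}\right) = 1772 \cdot \frac{9113063}{2437} = \frac{16148347636}{2437}$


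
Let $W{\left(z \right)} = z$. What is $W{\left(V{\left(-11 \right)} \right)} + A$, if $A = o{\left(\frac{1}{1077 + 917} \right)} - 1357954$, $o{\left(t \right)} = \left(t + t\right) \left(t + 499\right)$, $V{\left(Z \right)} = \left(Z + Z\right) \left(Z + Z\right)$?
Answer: $- \frac{2698673799453}{1988018} \approx -1.3575 \cdot 10^{6}$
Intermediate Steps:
$V{\left(Z \right)} = 4 Z^{2}$ ($V{\left(Z \right)} = 2 Z 2 Z = 4 Z^{2}$)
$o{\left(t \right)} = 2 t \left(499 + t\right)$
$A = - \frac{2699636000165}{1988018}$ ($A = \frac{2 \left(499 + \frac{1}{1077 + 917}\right)}{1077 + 917} - 1357954 = \frac{2 \left(499 + \frac{1}{1994}\right)}{1994} - 1357954 = 2 \cdot \frac{1}{1994} \left(499 + \frac{1}{1994}\right) - 1357954 = 2 \cdot \frac{1}{1994} \cdot \frac{995007}{1994} - 1357954 = \frac{995007}{1988018} - 1357954 = - \frac{2699636000165}{1988018} \approx -1.358 \cdot 10^{6}$)
$W{\left(V{\left(-11 \right)} \right)} + A = 4 \left(-11\right)^{2} - \frac{2699636000165}{1988018} = 4 \cdot 121 - \frac{2699636000165}{1988018} = 484 - \frac{2699636000165}{1988018} = - \frac{2698673799453}{1988018}$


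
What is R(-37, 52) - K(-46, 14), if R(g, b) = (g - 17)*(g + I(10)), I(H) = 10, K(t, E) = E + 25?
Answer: 1419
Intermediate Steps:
K(t, E) = 25 + E
R(g, b) = (-17 + g)*(10 + g) (R(g, b) = (g - 17)*(g + 10) = (-17 + g)*(10 + g))
R(-37, 52) - K(-46, 14) = (-170 + (-37)**2 - 7*(-37)) - (25 + 14) = (-170 + 1369 + 259) - 1*39 = 1458 - 39 = 1419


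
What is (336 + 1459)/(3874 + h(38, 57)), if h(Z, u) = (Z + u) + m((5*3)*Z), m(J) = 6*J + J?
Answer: 1795/7959 ≈ 0.22553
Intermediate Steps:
m(J) = 7*J
h(Z, u) = u + 106*Z (h(Z, u) = (Z + u) + 7*((5*3)*Z) = (Z + u) + 7*(15*Z) = (Z + u) + 105*Z = u + 106*Z)
(336 + 1459)/(3874 + h(38, 57)) = (336 + 1459)/(3874 + (57 + 106*38)) = 1795/(3874 + (57 + 4028)) = 1795/(3874 + 4085) = 1795/7959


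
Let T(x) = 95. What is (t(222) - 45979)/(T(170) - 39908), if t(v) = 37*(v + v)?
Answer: 29551/39813 ≈ 0.74224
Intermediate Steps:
t(v) = 74*v (t(v) = 37*(2*v) = 74*v)
(t(222) - 45979)/(T(170) - 39908) = (74*222 - 45979)/(95 - 39908) = (16428 - 45979)/(-39813) = -29551*(-1/39813) = 29551/39813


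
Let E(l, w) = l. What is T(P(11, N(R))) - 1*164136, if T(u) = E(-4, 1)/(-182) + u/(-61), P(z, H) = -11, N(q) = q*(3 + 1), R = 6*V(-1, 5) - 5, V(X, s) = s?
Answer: -911117813/5551 ≈ -1.6414e+5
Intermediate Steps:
R = 25 (R = 6*5 - 5 = 30 - 5 = 25)
N(q) = 4*q (N(q) = q*4 = 4*q)
T(u) = 2/91 - u/61 (T(u) = -4/(-182) + u/(-61) = -4*(-1/182) + u*(-1/61) = 2/91 - u/61)
T(P(11, N(R))) - 1*164136 = (2/91 - 1/61*(-11)) - 1*164136 = (2/91 + 11/61) - 164136 = 1123/5551 - 164136 = -911117813/5551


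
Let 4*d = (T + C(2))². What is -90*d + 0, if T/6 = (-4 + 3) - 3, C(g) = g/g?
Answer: -23805/2 ≈ -11903.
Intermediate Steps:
C(g) = 1
T = -24 (T = 6*((-4 + 3) - 3) = 6*(-1 - 3) = 6*(-4) = -24)
d = 529/4 (d = (-24 + 1)²/4 = (¼)*(-23)² = (¼)*529 = 529/4 ≈ 132.25)
-90*d + 0 = -90*529/4 + 0 = -23805/2 + 0 = -23805/2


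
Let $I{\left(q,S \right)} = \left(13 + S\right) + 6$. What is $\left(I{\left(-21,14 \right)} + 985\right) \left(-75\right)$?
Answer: $-76350$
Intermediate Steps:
$I{\left(q,S \right)} = 19 + S$
$\left(I{\left(-21,14 \right)} + 985\right) \left(-75\right) = \left(\left(19 + 14\right) + 985\right) \left(-75\right) = \left(33 + 985\right) \left(-75\right) = 1018 \left(-75\right) = -76350$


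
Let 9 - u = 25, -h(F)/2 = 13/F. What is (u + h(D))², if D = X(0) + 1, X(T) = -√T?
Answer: 1764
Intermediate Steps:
D = 1 (D = -√0 + 1 = -1*0 + 1 = 0 + 1 = 1)
h(F) = -26/F
u = -16 (u = 9 - 1*25 = 9 - 25 = -16)
(u + h(D))² = (-16 - 26/1)² = (-16 - 26*1)² = (-16 - 26)² = (-42)² = 1764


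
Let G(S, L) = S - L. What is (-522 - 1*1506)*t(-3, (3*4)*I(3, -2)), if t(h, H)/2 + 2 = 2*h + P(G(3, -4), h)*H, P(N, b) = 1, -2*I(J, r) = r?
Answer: -16224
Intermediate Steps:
I(J, r) = -r/2
t(h, H) = -4 + 2*H + 4*h (t(h, H) = -4 + 2*(2*h + 1*H) = -4 + 2*(2*h + H) = -4 + 2*(H + 2*h) = -4 + (2*H + 4*h) = -4 + 2*H + 4*h)
(-522 - 1*1506)*t(-3, (3*4)*I(3, -2)) = (-522 - 1*1506)*(-4 + 2*((3*4)*(-½*(-2))) + 4*(-3)) = (-522 - 1506)*(-4 + 2*(12*1) - 12) = -2028*(-4 + 2*12 - 12) = -2028*(-4 + 24 - 12) = -2028*8 = -16224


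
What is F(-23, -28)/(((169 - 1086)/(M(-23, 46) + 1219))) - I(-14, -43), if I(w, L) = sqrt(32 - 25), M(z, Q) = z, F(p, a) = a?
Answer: 4784/131 - sqrt(7) ≈ 33.873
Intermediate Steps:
I(w, L) = sqrt(7)
F(-23, -28)/(((169 - 1086)/(M(-23, 46) + 1219))) - I(-14, -43) = -28*(-23 + 1219)/(169 - 1086) - sqrt(7) = -28/((-917/1196)) - sqrt(7) = -28/((-917*1/1196)) - sqrt(7) = -28/(-917/1196) - sqrt(7) = -28*(-1196/917) - sqrt(7) = 4784/131 - sqrt(7)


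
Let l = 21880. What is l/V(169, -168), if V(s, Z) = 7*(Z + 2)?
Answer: -10940/581 ≈ -18.830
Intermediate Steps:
V(s, Z) = 14 + 7*Z (V(s, Z) = 7*(2 + Z) = 14 + 7*Z)
l/V(169, -168) = 21880/(14 + 7*(-168)) = 21880/(14 - 1176) = 21880/(-1162) = 21880*(-1/1162) = -10940/581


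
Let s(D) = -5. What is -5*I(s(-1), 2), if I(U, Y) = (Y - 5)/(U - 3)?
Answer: -15/8 ≈ -1.8750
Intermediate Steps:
I(U, Y) = (-5 + Y)/(-3 + U)
-5*I(s(-1), 2) = -5*(-5 + 2)/(-3 - 5) = -5*(-3)/(-8) = -(-5)*(-3)/8 = -5*3/8 = -15/8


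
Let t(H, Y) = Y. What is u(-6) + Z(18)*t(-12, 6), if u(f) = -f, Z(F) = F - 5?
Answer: 84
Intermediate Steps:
Z(F) = -5 + F
u(-6) + Z(18)*t(-12, 6) = -1*(-6) + (-5 + 18)*6 = 6 + 13*6 = 6 + 78 = 84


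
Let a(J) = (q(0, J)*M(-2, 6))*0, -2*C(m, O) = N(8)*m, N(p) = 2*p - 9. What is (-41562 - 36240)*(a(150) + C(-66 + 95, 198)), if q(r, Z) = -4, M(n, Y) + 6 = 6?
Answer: 7896903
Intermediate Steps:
M(n, Y) = 0 (M(n, Y) = -6 + 6 = 0)
N(p) = -9 + 2*p
C(m, O) = -7*m/2 (C(m, O) = -(-9 + 2*8)*m/2 = -(-9 + 16)*m/2 = -7*m/2)
a(J) = 0 (a(J) = -4*0*0 = 0*0 = 0)
(-41562 - 36240)*(a(150) + C(-66 + 95, 198)) = (-41562 - 36240)*(0 - 7*(-66 + 95)/2) = -77802*(0 - 7/2*29) = -77802*(0 - 203/2) = -77802*(-203/2) = 7896903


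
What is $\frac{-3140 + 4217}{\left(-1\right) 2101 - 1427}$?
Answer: $- \frac{359}{1176} \approx -0.30527$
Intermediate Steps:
$\frac{-3140 + 4217}{\left(-1\right) 2101 - 1427} = \frac{1077}{-2101 - 1427} = \frac{1077}{-3528} = 1077 \left(- \frac{1}{3528}\right) = - \frac{359}{1176}$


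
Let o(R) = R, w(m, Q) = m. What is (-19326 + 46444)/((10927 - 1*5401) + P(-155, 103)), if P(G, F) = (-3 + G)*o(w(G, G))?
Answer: 1937/2144 ≈ 0.90345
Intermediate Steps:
P(G, F) = G*(-3 + G) (P(G, F) = (-3 + G)*G = G*(-3 + G))
(-19326 + 46444)/((10927 - 1*5401) + P(-155, 103)) = (-19326 + 46444)/((10927 - 1*5401) - 155*(-3 - 155)) = 27118/((10927 - 5401) - 155*(-158)) = 27118/(5526 + 24490) = 27118/30016 = 27118*(1/30016) = 1937/2144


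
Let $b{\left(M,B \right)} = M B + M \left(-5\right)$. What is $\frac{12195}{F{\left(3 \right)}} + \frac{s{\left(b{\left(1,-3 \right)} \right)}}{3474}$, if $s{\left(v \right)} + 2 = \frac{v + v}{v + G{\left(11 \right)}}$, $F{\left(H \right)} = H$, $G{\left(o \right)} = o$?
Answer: $\frac{21182704}{5211} \approx 4065.0$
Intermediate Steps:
$b{\left(M,B \right)} = - 5 M + B M$ ($b{\left(M,B \right)} = B M - 5 M = - 5 M + B M$)
$s{\left(v \right)} = -2 + \frac{2 v}{11 + v}$ ($s{\left(v \right)} = -2 + \frac{v + v}{v + 11} = -2 + \frac{2 v}{11 + v}$)
$\frac{12195}{F{\left(3 \right)}} + \frac{s{\left(b{\left(1,-3 \right)} \right)}}{3474} = \frac{12195}{3} + \frac{\left(-22\right) \frac{1}{11 + 1 \left(-5 - 3\right)}}{3474} = 12195 \cdot \frac{1}{3} + - \frac{22}{11 + 1 \left(-8\right)} \frac{1}{3474} = 4065 + - \frac{22}{11 - 8} \cdot \frac{1}{3474} = 4065 + - \frac{22}{3} \cdot \frac{1}{3474} = 4065 + \left(-22\right) \frac{1}{3} \cdot \frac{1}{3474} = 4065 - \frac{11}{5211} = \frac{21182704}{5211}$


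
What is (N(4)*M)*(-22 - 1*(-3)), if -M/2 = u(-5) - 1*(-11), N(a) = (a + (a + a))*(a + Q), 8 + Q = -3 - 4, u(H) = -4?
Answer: -35112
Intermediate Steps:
Q = -15 (Q = -8 + (-3 - 4) = -8 - 7 = -15)
N(a) = 3*a*(-15 + a) (N(a) = (a + (a + a))*(a - 15) = (a + 2*a)*(-15 + a) = (3*a)*(-15 + a) = 3*a*(-15 + a))
M = -14 (M = -2*(-4 - 1*(-11)) = -2*(-4 + 11) = -2*7 = -14)
(N(4)*M)*(-22 - 1*(-3)) = ((3*4*(-15 + 4))*(-14))*(-22 - 1*(-3)) = ((3*4*(-11))*(-14))*(-22 + 3) = -132*(-14)*(-19) = 1848*(-19) = -35112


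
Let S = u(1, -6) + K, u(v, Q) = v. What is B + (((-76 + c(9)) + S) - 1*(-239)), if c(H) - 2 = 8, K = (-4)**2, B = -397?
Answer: -207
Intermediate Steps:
K = 16
S = 17 (S = 1 + 16 = 17)
c(H) = 10 (c(H) = 2 + 8 = 10)
B + (((-76 + c(9)) + S) - 1*(-239)) = -397 + (((-76 + 10) + 17) - 1*(-239)) = -397 + ((-66 + 17) + 239) = -397 + (-49 + 239) = -397 + 190 = -207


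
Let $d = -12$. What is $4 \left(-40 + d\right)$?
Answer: $-208$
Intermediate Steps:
$4 \left(-40 + d\right) = 4 \left(-40 - 12\right) = 4 \left(-52\right) = -208$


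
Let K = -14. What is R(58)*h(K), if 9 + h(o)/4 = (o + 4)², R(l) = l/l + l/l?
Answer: 728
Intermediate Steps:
R(l) = 2 (R(l) = 1 + 1 = 2)
h(o) = -36 + 4*(4 + o)² (h(o) = -36 + 4*(o + 4)² = -36 + 4*(4 + o)²)
R(58)*h(K) = 2*(-36 + 4*(4 - 14)²) = 2*(-36 + 4*(-10)²) = 2*(-36 + 4*100) = 2*(-36 + 400) = 2*364 = 728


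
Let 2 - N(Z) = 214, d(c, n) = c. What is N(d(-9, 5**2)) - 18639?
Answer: -18851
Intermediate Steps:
N(Z) = -212 (N(Z) = 2 - 1*214 = 2 - 214 = -212)
N(d(-9, 5**2)) - 18639 = -212 - 18639 = -18851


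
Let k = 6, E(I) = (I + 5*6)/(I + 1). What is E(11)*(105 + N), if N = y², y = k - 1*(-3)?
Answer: 1271/2 ≈ 635.50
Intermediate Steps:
E(I) = (30 + I)/(1 + I) (E(I) = (I + 30)/(1 + I) = (30 + I)/(1 + I))
y = 9 (y = 6 - 1*(-3) = 6 + 3 = 9)
N = 81 (N = 9² = 81)
E(11)*(105 + N) = ((30 + 11)/(1 + 11))*(105 + 81) = (41/12)*186 = 1271/2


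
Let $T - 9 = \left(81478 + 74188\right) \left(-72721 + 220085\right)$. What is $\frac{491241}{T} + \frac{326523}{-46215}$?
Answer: $- \frac{2496757564884548}{353383990090365} \approx -7.0653$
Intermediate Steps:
$T = 22939564433$ ($T = 9 + \left(81478 + 74188\right) \left(-72721 + 220085\right) = 9 + 155666 \cdot 147364 = 9 + 22939564424 = 22939564433$)
$\frac{491241}{T} + \frac{326523}{-46215} = \frac{491241}{22939564433} + \frac{326523}{-46215} = 491241 \cdot \frac{1}{22939564433} + 326523 \left(- \frac{1}{46215}\right) = \frac{491241}{22939564433} - \frac{108841}{15405} = - \frac{2496757564884548}{353383990090365}$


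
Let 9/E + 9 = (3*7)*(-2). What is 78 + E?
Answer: 1323/17 ≈ 77.823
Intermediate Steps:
E = -3/17 (E = 9/(-9 + (3*7)*(-2)) = 9/(-9 + 21*(-2)) = 9/(-9 - 42) = 9/(-51) = 9*(-1/51) = -3/17 ≈ -0.17647)
78 + E = 78 - 3/17 = 1323/17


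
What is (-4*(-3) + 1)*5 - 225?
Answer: -160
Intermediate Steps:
(-4*(-3) + 1)*5 - 225 = (12 + 1)*5 - 225 = 13*5 - 225 = 65 - 225 = -160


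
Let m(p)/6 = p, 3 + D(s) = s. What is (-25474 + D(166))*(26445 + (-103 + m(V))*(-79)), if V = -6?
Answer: -947289486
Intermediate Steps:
D(s) = -3 + s
m(p) = 6*p
(-25474 + D(166))*(26445 + (-103 + m(V))*(-79)) = (-25474 + (-3 + 166))*(26445 + (-103 + 6*(-6))*(-79)) = (-25474 + 163)*(26445 + (-103 - 36)*(-79)) = -25311*(26445 - 139*(-79)) = -25311*(26445 + 10981) = -25311*37426 = -947289486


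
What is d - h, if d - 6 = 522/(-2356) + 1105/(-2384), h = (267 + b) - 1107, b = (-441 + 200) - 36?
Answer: 1575927691/1404176 ≈ 1122.3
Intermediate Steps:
b = -277 (b = -241 - 36 = -277)
h = -1117 (h = (267 - 277) - 1107 = -10 - 1107 = -1117)
d = 7463099/1404176 (d = 6 + (522/(-2356) + 1105/(-2384)) = 6 + (522*(-1/2356) + 1105*(-1/2384)) = 6 + (-261/1178 - 1105/2384) = 6 - 961957/1404176 = 7463099/1404176 ≈ 5.3149)
d - h = 7463099/1404176 - 1*(-1117) = 7463099/1404176 + 1117 = 1575927691/1404176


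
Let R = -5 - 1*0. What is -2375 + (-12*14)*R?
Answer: -1535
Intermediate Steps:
R = -5 (R = -5 + 0 = -5)
-2375 + (-12*14)*R = -2375 - 12*14*(-5) = -2375 - 168*(-5) = -2375 + 840 = -1535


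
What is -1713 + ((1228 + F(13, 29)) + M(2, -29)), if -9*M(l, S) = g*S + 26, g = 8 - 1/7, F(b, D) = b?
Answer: -3147/7 ≈ -449.57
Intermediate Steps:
g = 55/7 (g = 8 - 1*⅐ = 8 - ⅐ = 55/7 ≈ 7.8571)
M(l, S) = -26/9 - 55*S/63 (M(l, S) = -(55*S/7 + 26)/9 = -(26 + 55*S/7)/9 = -26/9 - 55*S/63)
-1713 + ((1228 + F(13, 29)) + M(2, -29)) = -1713 + ((1228 + 13) + (-26/9 - 55/63*(-29))) = -1713 + (1241 + (-26/9 + 1595/63)) = -1713 + (1241 + 157/7) = -1713 + 8844/7 = -3147/7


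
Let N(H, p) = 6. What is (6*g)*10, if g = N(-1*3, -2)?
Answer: 360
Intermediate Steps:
g = 6
(6*g)*10 = (6*6)*10 = 36*10 = 360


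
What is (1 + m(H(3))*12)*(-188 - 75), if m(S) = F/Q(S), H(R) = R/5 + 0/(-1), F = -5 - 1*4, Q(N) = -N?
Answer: -47603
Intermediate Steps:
F = -9 (F = -5 - 4 = -9)
H(R) = R/5 (H(R) = R*(⅕) + 0*(-1) = R/5 + 0 = R/5)
m(S) = 9/S (m(S) = -9*(-1/S) = -(-9)/S = 9/S)
(1 + m(H(3))*12)*(-188 - 75) = (1 + (9/(((⅕)*3)))*12)*(-188 - 75) = (1 + (9/(⅗))*12)*(-263) = (1 + (9*(5/3))*12)*(-263) = (1 + 15*12)*(-263) = (1 + 180)*(-263) = 181*(-263) = -47603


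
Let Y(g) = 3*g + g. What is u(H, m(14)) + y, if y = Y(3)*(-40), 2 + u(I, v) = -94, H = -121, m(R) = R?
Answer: -576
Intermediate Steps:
u(I, v) = -96 (u(I, v) = -2 - 94 = -96)
Y(g) = 4*g
y = -480 (y = (4*3)*(-40) = 12*(-40) = -480)
u(H, m(14)) + y = -96 - 480 = -576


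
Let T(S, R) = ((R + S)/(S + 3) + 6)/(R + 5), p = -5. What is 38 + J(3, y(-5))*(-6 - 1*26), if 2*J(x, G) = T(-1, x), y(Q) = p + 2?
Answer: 24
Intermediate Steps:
T(S, R) = (6 + (R + S)/(3 + S))/(5 + R) (T(S, R) = ((R + S)/(3 + S) + 6)/(5 + R) = (6 + (R + S)/(3 + S))/(5 + R))
y(Q) = -3 (y(Q) = -5 + 2 = -3)
J(x, G) = (11 + x)/(2*(10 + 2*x)) (J(x, G) = ((18 + x + 7*(-1))/(15 + 3*x + 5*(-1) + x*(-1)))/2 = ((18 + x - 7)/(15 + 3*x - 5 - x))/2 = ((11 + x)/(10 + 2*x))/2 = (11 + x)/(2*(10 + 2*x)))
38 + J(3, y(-5))*(-6 - 1*26) = 38 + ((11 + 3)/(4*(5 + 3)))*(-6 - 1*26) = 38 + ((¼)*14/8)*(-6 - 26) = 38 + ((¼)*(⅛)*14)*(-32) = 38 + (7/16)*(-32) = 38 - 14 = 24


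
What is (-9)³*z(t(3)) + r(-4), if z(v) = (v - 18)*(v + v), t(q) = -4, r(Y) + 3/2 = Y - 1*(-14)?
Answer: -256591/2 ≈ -1.2830e+5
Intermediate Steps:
r(Y) = 25/2 + Y (r(Y) = -3/2 + (Y - 1*(-14)) = -3/2 + (Y + 14) = -3/2 + (14 + Y) = 25/2 + Y)
z(v) = 2*v*(-18 + v) (z(v) = (-18 + v)*(2*v) = 2*v*(-18 + v))
(-9)³*z(t(3)) + r(-4) = (-9)³*(2*(-4)*(-18 - 4)) + (25/2 - 4) = -1458*(-4)*(-22) + 17/2 = -729*176 + 17/2 = -128304 + 17/2 = -256591/2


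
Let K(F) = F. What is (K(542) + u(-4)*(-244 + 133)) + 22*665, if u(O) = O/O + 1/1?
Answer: 14950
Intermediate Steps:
u(O) = 2 (u(O) = 1 + 1*1 = 1 + 1 = 2)
(K(542) + u(-4)*(-244 + 133)) + 22*665 = (542 + 2*(-244 + 133)) + 22*665 = (542 + 2*(-111)) + 14630 = (542 - 222) + 14630 = 320 + 14630 = 14950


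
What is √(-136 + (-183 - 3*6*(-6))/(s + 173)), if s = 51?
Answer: I*√427546/56 ≈ 11.676*I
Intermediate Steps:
√(-136 + (-183 - 3*6*(-6))/(s + 173)) = √(-136 + (-183 - 3*6*(-6))/(51 + 173)) = √(-136 + (-183 - 18*(-6))/224) = √(-136 + (-183 + 108)*(1/224)) = √(-136 - 75*1/224) = √(-136 - 75/224) = √(-30539/224) = I*√427546/56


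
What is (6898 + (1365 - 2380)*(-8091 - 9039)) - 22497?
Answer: 17371351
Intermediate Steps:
(6898 + (1365 - 2380)*(-8091 - 9039)) - 22497 = (6898 - 1015*(-17130)) - 22497 = (6898 + 17386950) - 22497 = 17393848 - 22497 = 17371351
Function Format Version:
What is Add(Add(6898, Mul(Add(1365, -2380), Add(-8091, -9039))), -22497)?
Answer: 17371351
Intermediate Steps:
Add(Add(6898, Mul(Add(1365, -2380), Add(-8091, -9039))), -22497) = Add(Add(6898, Mul(-1015, -17130)), -22497) = Add(Add(6898, 17386950), -22497) = Add(17393848, -22497) = 17371351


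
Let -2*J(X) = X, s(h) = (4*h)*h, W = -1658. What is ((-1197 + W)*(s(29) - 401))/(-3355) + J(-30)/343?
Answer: 580322504/230153 ≈ 2521.5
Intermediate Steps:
s(h) = 4*h²
J(X) = -X/2
((-1197 + W)*(s(29) - 401))/(-3355) + J(-30)/343 = ((-1197 - 1658)*(4*29² - 401))/(-3355) - ½*(-30)/343 = -2855*(4*841 - 401)*(-1/3355) + 15*(1/343) = -2855*(3364 - 401)*(-1/3355) + 15/343 = -2855*2963*(-1/3355) + 15/343 = -8459365*(-1/3355) + 15/343 = 1691873/671 + 15/343 = 580322504/230153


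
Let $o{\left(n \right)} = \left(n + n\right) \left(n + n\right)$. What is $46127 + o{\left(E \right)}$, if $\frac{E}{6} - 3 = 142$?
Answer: $3073727$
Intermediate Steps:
$E = 870$ ($E = 18 + 6 \cdot 142 = 18 + 852 = 870$)
$o{\left(n \right)} = 4 n^{2}$ ($o{\left(n \right)} = 2 n 2 n = 4 n^{2}$)
$46127 + o{\left(E \right)} = 46127 + 4 \cdot 870^{2} = 46127 + 4 \cdot 756900 = 46127 + 3027600 = 3073727$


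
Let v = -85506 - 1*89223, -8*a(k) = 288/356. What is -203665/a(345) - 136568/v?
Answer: 1055723802659/524187 ≈ 2.0140e+6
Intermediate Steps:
a(k) = -9/89 (a(k) = -36/356 = -⅛*72/89 = -9/89)
v = -174729 (v = -85506 - 89223 = -174729)
-203665/a(345) - 136568/v = -203665/(-9/89) - 136568/(-174729) = -203665*(-89/9) - 136568*(-1/174729) = 18126185/9 + 136568/174729 = 1055723802659/524187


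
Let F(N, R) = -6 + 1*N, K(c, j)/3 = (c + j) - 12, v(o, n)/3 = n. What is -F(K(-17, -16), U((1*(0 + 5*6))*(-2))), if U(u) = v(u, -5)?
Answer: 141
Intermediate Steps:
v(o, n) = 3*n
K(c, j) = -36 + 3*c + 3*j (K(c, j) = 3*((c + j) - 12) = 3*(-12 + c + j) = -36 + 3*c + 3*j)
U(u) = -15 (U(u) = 3*(-5) = -15)
F(N, R) = -6 + N
-F(K(-17, -16), U((1*(0 + 5*6))*(-2))) = -(-6 + (-36 + 3*(-17) + 3*(-16))) = -(-6 + (-36 - 51 - 48)) = -(-6 - 135) = -1*(-141) = 141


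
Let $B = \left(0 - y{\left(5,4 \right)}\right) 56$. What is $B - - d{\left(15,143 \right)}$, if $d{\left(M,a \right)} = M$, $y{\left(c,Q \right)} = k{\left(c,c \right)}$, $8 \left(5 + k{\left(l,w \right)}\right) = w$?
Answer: $260$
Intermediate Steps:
$k{\left(l,w \right)} = -5 + \frac{w}{8}$
$y{\left(c,Q \right)} = -5 + \frac{c}{8}$
$B = 245$ ($B = \left(0 - \left(-5 + \frac{1}{8} \cdot 5\right)\right) 56 = \left(0 - \left(-5 + \frac{5}{8}\right)\right) 56 = \left(0 - - \frac{35}{8}\right) 56 = \left(0 + \frac{35}{8}\right) 56 = \frac{35}{8} \cdot 56 = 245$)
$B - - d{\left(15,143 \right)} = 245 - \left(-1\right) 15 = 245 - -15 = 245 + 15 = 260$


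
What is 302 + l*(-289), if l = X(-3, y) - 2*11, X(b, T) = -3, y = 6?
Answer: 7527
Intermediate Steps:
l = -25 (l = -3 - 2*11 = -3 - 22 = -25)
302 + l*(-289) = 302 - 25*(-289) = 302 + 7225 = 7527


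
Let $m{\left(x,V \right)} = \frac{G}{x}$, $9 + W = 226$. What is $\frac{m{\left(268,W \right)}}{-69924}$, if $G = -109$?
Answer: $\frac{109}{18739632} \approx 5.8165 \cdot 10^{-6}$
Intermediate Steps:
$W = 217$ ($W = -9 + 226 = 217$)
$m{\left(x,V \right)} = - \frac{109}{x}$
$\frac{m{\left(268,W \right)}}{-69924} = \frac{\left(-109\right) \frac{1}{268}}{-69924} = \left(-109\right) \frac{1}{268} \left(- \frac{1}{69924}\right) = \left(- \frac{109}{268}\right) \left(- \frac{1}{69924}\right) = \frac{109}{18739632}$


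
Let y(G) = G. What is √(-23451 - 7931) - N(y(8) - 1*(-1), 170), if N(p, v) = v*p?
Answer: -1530 + I*√31382 ≈ -1530.0 + 177.15*I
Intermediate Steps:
N(p, v) = p*v
√(-23451 - 7931) - N(y(8) - 1*(-1), 170) = √(-23451 - 7931) - (8 - 1*(-1))*170 = √(-31382) - (8 + 1)*170 = I*√31382 - 9*170 = I*√31382 - 1*1530 = I*√31382 - 1530 = -1530 + I*√31382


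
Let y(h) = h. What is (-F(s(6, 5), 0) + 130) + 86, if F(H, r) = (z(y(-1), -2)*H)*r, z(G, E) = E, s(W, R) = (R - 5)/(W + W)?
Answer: 216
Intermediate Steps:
s(W, R) = (-5 + R)/(2*W) (s(W, R) = (-5 + R)/((2*W)) = (-5 + R)*(1/(2*W)) = (-5 + R)/(2*W))
F(H, r) = -2*H*r (F(H, r) = (-2*H)*r = -2*H*r)
(-F(s(6, 5), 0) + 130) + 86 = (-(-2)*(1/2)*(-5 + 5)/6*0 + 130) + 86 = (-(-2)*(1/2)*(1/6)*0*0 + 130) + 86 = (-(-2)*0*0 + 130) + 86 = (-1*0 + 130) + 86 = (0 + 130) + 86 = 130 + 86 = 216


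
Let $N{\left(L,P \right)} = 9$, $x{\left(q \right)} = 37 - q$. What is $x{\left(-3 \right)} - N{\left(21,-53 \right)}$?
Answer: $31$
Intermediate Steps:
$x{\left(-3 \right)} - N{\left(21,-53 \right)} = \left(37 - -3\right) - 9 = \left(37 + 3\right) - 9 = 40 - 9 = 31$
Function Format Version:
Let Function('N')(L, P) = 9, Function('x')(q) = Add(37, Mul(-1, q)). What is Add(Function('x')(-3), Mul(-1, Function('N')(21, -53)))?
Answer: 31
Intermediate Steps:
Add(Function('x')(-3), Mul(-1, Function('N')(21, -53))) = Add(Add(37, Mul(-1, -3)), Mul(-1, 9)) = Add(Add(37, 3), -9) = Add(40, -9) = 31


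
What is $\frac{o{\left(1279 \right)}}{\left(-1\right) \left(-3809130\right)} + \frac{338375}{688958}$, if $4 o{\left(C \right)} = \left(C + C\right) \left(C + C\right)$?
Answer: $\frac{603985026857}{656082646635} \approx 0.92059$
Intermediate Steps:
$o{\left(C \right)} = C^{2}$ ($o{\left(C \right)} = \frac{\left(C + C\right) \left(C + C\right)}{4} = \frac{2 C 2 C}{4} = \frac{4 C^{2}}{4} = C^{2}$)
$\frac{o{\left(1279 \right)}}{\left(-1\right) \left(-3809130\right)} + \frac{338375}{688958} = \frac{1279^{2}}{\left(-1\right) \left(-3809130\right)} + \frac{338375}{688958} = \frac{1635841}{3809130} + 338375 \cdot \frac{1}{688958} = 1635841 \cdot \frac{1}{3809130} + \frac{338375}{688958} = \frac{1635841}{3809130} + \frac{338375}{688958} = \frac{603985026857}{656082646635}$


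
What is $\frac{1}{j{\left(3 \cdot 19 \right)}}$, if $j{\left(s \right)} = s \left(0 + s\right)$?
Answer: $\frac{1}{3249} \approx 0.00030779$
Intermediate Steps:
$j{\left(s \right)} = s^{2}$ ($j{\left(s \right)} = s s = s^{2}$)
$\frac{1}{j{\left(3 \cdot 19 \right)}} = \frac{1}{\left(3 \cdot 19\right)^{2}} = \frac{1}{57^{2}} = \frac{1}{3249}$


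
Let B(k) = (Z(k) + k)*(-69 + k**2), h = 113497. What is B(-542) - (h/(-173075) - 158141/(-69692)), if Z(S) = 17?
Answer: -265689926781222593/1723134700 ≈ -1.5419e+8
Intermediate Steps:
B(k) = (-69 + k**2)*(17 + k) (B(k) = (17 + k)*(-69 + k**2) = (-69 + k**2)*(17 + k))
B(-542) - (h/(-173075) - 158141/(-69692)) = (-1173 + (-542)**3 - 69*(-542) + 17*(-542)**2) - (113497/(-173075) - 158141/(-69692)) = (-1173 - 159220088 + 37398 + 17*293764) - (113497*(-1/173075) - 158141*(-1/69692)) = (-1173 - 159220088 + 37398 + 4993988) - (-113497/173075 + 158141/69692) = -154189875 - 1*2780060093/1723134700 = -154189875 - 2780060093/1723134700 = -265689926781222593/1723134700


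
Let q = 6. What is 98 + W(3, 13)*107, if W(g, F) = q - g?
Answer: 419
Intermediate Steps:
W(g, F) = 6 - g
98 + W(3, 13)*107 = 98 + (6 - 1*3)*107 = 98 + (6 - 3)*107 = 98 + 3*107 = 98 + 321 = 419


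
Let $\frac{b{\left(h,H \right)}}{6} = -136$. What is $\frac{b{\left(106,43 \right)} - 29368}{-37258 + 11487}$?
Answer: $\frac{30184}{25771} \approx 1.1712$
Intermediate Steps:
$b{\left(h,H \right)} = -816$ ($b{\left(h,H \right)} = 6 \left(-136\right) = -816$)
$\frac{b{\left(106,43 \right)} - 29368}{-37258 + 11487} = \frac{-816 - 29368}{-37258 + 11487} = - \frac{30184}{-25771} = \left(-30184\right) \left(- \frac{1}{25771}\right) = \frac{30184}{25771}$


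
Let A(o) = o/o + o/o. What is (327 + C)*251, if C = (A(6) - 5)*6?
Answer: 77559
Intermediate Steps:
A(o) = 2 (A(o) = 1 + 1 = 2)
C = -18 (C = (2 - 5)*6 = -3*6 = -18)
(327 + C)*251 = (327 - 18)*251 = 309*251 = 77559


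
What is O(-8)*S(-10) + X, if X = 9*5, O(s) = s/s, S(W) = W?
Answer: 35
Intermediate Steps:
O(s) = 1
X = 45
O(-8)*S(-10) + X = 1*(-10) + 45 = -10 + 45 = 35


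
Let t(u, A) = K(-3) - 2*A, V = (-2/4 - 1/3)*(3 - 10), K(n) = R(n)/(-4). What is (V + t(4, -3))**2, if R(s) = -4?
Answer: 5929/36 ≈ 164.69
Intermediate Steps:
K(n) = 1 (K(n) = -4/(-4) = -4*(-1/4) = 1)
V = 35/6 (V = (-2*1/4 - 1*1/3)*(-7) = (-1/2 - 1/3)*(-7) = -5/6*(-7) = 35/6 ≈ 5.8333)
t(u, A) = 1 - 2*A
(V + t(4, -3))**2 = (35/6 + (1 - 2*(-3)))**2 = (35/6 + (1 + 6))**2 = (35/6 + 7)**2 = (77/6)**2 = 5929/36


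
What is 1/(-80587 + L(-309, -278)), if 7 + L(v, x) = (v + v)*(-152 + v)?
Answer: 1/204304 ≈ 4.8947e-6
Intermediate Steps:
L(v, x) = -7 + 2*v*(-152 + v) (L(v, x) = -7 + (v + v)*(-152 + v) = -7 + (2*v)*(-152 + v) = -7 + 2*v*(-152 + v))
1/(-80587 + L(-309, -278)) = 1/(-80587 + (-7 - 304*(-309) + 2*(-309)²)) = 1/(-80587 + (-7 + 93936 + 2*95481)) = 1/(-80587 + (-7 + 93936 + 190962)) = 1/(-80587 + 284891) = 1/204304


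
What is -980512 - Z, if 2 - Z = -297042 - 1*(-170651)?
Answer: -1106905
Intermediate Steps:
Z = 126393 (Z = 2 - (-297042 - 1*(-170651)) = 2 - (-297042 + 170651) = 2 - 1*(-126391) = 2 + 126391 = 126393)
-980512 - Z = -980512 - 1*126393 = -980512 - 126393 = -1106905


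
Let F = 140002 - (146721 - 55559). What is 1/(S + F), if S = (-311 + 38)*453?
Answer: -1/74829 ≈ -1.3364e-5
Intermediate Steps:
F = 48840 (F = 140002 - 1*91162 = 140002 - 91162 = 48840)
S = -123669 (S = -273*453 = -123669)
1/(S + F) = 1/(-123669 + 48840) = 1/(-74829) = -1/74829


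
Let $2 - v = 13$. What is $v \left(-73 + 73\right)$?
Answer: $0$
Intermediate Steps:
$v = -11$ ($v = 2 - 13 = -11$)
$v \left(-73 + 73\right) = - 11 \left(-73 + 73\right) = \left(-11\right) 0 = 0$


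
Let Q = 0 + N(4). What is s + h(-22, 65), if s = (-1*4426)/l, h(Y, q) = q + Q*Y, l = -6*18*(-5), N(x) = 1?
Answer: 9397/270 ≈ 34.804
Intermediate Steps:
Q = 1 (Q = 0 + 1 = 1)
l = 540 (l = -108*(-5) = 540)
h(Y, q) = Y + q (h(Y, q) = q + 1*Y = q + Y = Y + q)
s = -2213/270 (s = -1*4426/540 = -4426*1/540 = -2213/270 ≈ -8.1963)
s + h(-22, 65) = -2213/270 + (-22 + 65) = -2213/270 + 43 = 9397/270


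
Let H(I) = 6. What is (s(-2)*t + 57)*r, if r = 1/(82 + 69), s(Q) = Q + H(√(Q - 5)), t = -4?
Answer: 41/151 ≈ 0.27152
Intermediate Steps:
s(Q) = 6 + Q (s(Q) = Q + 6 = 6 + Q)
r = 1/151 ≈ 0.0066225
(s(-2)*t + 57)*r = ((6 - 2)*(-4) + 57)*(1/151) = (4*(-4) + 57)*(1/151) = (-16 + 57)*(1/151) = 41*(1/151) = 41/151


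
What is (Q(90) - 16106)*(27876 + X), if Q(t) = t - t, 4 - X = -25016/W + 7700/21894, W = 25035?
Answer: -13673848237124468/30450905 ≈ -4.4905e+8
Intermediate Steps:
X = 141521998/30450905 (X = 4 - (-25016/25035 + 7700/21894) = 4 - (-25016*1/25035 + 7700*(1/21894)) = 4 - (-25016/25035 + 3850/10947) = 4 - 1*(-19718378/30450905) = 4 + 19718378/30450905 = 141521998/30450905 ≈ 4.6475)
Q(t) = 0
(Q(90) - 16106)*(27876 + X) = (0 - 16106)*(27876 + 141521998/30450905) = -16106*848990949778/30450905 = -13673848237124468/30450905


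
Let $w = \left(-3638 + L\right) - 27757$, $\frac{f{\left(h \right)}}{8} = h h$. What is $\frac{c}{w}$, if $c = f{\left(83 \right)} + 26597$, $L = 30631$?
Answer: $- \frac{81709}{764} \approx -106.95$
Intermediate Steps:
$f{\left(h \right)} = 8 h^{2}$ ($f{\left(h \right)} = 8 h h = 8 h^{2}$)
$w = -764$ ($w = \left(-3638 + 30631\right) - 27757 = 26993 - 27757 = -764$)
$c = 81709$ ($c = 8 \cdot 83^{2} + 26597 = 8 \cdot 6889 + 26597 = 55112 + 26597 = 81709$)
$\frac{c}{w} = \frac{81709}{-764} = 81709 \left(- \frac{1}{764}\right) = - \frac{81709}{764}$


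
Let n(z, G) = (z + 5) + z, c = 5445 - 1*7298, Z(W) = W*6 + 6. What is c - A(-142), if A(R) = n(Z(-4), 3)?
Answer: -1822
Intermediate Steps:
Z(W) = 6 + 6*W (Z(W) = 6*W + 6 = 6 + 6*W)
c = -1853 (c = 5445 - 7298 = -1853)
n(z, G) = 5 + 2*z (n(z, G) = (5 + z) + z = 5 + 2*z)
A(R) = -31 (A(R) = 5 + 2*(6 + 6*(-4)) = 5 + 2*(6 - 24) = 5 + 2*(-18) = 5 - 36 = -31)
c - A(-142) = -1853 - 1*(-31) = -1853 + 31 = -1822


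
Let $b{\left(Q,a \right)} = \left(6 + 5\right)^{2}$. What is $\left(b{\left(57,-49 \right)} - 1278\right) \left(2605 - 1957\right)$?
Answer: $-749736$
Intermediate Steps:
$b{\left(Q,a \right)} = 121$ ($b{\left(Q,a \right)} = 11^{2} = 121$)
$\left(b{\left(57,-49 \right)} - 1278\right) \left(2605 - 1957\right) = \left(121 - 1278\right) \left(2605 - 1957\right) = \left(-1157\right) 648 = -749736$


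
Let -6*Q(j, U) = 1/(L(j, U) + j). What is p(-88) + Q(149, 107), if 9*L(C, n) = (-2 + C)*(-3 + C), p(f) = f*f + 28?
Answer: 118149943/15202 ≈ 7772.0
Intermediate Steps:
p(f) = 28 + f² (p(f) = f² + 28 = 28 + f²)
L(C, n) = (-3 + C)*(-2 + C)/9 (L(C, n) = ((-2 + C)*(-3 + C))/9 = ((-3 + C)*(-2 + C))/9 = (-3 + C)*(-2 + C)/9)
Q(j, U) = -1/(6*(⅔ + j²/9 + 4*j/9)) (Q(j, U) = -1/(6*((⅔ - 5*j/9 + j²/9) + j)) = -1/(6*(⅔ + j²/9 + 4*j/9)))
p(-88) + Q(149, 107) = (28 + (-88)²) - 3/(12 + 2*149² + 8*149) = (28 + 7744) - 3/(12 + 2*22201 + 1192) = 7772 - 3/(12 + 44402 + 1192) = 7772 - 3/45606 = 7772 - 3*1/45606 = 7772 - 1/15202 = 118149943/15202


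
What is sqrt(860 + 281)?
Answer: sqrt(1141) ≈ 33.779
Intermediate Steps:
sqrt(860 + 281) = sqrt(1141)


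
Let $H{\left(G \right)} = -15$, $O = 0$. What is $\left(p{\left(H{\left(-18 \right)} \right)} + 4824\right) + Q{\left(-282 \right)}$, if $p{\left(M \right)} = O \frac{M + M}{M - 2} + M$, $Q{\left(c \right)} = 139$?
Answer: $4948$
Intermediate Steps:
$p{\left(M \right)} = M$ ($p{\left(M \right)} = 0 \frac{M + M}{M - 2} + M = 0 \frac{2 M}{-2 + M} + M = 0 + M = M$)
$\left(p{\left(H{\left(-18 \right)} \right)} + 4824\right) + Q{\left(-282 \right)} = \left(-15 + 4824\right) + 139 = 4809 + 139 = 4948$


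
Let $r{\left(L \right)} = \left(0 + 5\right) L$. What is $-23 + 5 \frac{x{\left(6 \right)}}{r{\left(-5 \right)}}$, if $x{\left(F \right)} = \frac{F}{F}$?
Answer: $- \frac{116}{5} \approx -23.2$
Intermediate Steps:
$x{\left(F \right)} = 1$
$r{\left(L \right)} = 5 L$
$-23 + 5 \frac{x{\left(6 \right)}}{r{\left(-5 \right)}} = -23 + 5 \cdot 1 \frac{1}{5 \left(-5\right)} = -23 + 5 \cdot 1 \frac{1}{-25} = -23 + 5 \cdot 1 \left(- \frac{1}{25}\right) = -23 + 5 \left(- \frac{1}{25}\right) = -23 - \frac{1}{5} = - \frac{116}{5}$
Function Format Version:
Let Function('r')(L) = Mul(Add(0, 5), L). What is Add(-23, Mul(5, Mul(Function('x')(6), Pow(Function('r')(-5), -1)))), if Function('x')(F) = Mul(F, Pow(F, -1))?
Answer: Rational(-116, 5) ≈ -23.200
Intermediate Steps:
Function('x')(F) = 1
Function('r')(L) = Mul(5, L)
Add(-23, Mul(5, Mul(Function('x')(6), Pow(Function('r')(-5), -1)))) = Add(-23, Mul(5, Mul(1, Pow(Mul(5, -5), -1)))) = Add(-23, Mul(5, Mul(1, Pow(-25, -1)))) = Add(-23, Mul(5, Mul(1, Rational(-1, 25)))) = Add(-23, Mul(5, Rational(-1, 25))) = Add(-23, Rational(-1, 5)) = Rational(-116, 5)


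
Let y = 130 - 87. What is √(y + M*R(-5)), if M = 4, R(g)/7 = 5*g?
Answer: 3*I*√73 ≈ 25.632*I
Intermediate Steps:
R(g) = 35*g (R(g) = 7*(5*g) = 35*g)
y = 43
√(y + M*R(-5)) = √(43 + 4*(35*(-5))) = √(43 + 4*(-175)) = √(43 - 700) = √(-657) = 3*I*√73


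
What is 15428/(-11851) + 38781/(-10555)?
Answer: -88919453/17869615 ≈ -4.9760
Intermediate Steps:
15428/(-11851) + 38781/(-10555) = 15428*(-1/11851) + 38781*(-1/10555) = -2204/1693 - 38781/10555 = -88919453/17869615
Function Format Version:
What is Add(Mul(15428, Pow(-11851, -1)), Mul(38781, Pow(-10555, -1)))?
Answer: Rational(-88919453, 17869615) ≈ -4.9760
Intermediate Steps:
Add(Mul(15428, Pow(-11851, -1)), Mul(38781, Pow(-10555, -1))) = Add(Mul(15428, Rational(-1, 11851)), Mul(38781, Rational(-1, 10555))) = Add(Rational(-2204, 1693), Rational(-38781, 10555)) = Rational(-88919453, 17869615)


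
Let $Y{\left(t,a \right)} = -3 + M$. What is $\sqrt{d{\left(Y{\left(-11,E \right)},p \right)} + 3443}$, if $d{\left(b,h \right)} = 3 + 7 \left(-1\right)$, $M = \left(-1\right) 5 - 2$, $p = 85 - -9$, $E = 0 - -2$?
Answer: $\sqrt{3439} \approx 58.643$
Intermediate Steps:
$E = 2$ ($E = 0 + 2 = 2$)
$p = 94$ ($p = 85 + 9 = 94$)
$M = -7$ ($M = -5 - 2 = -7$)
$Y{\left(t,a \right)} = -10$ ($Y{\left(t,a \right)} = -3 - 7 = -10$)
$d{\left(b,h \right)} = -4$ ($d{\left(b,h \right)} = 3 - 7 = -4$)
$\sqrt{d{\left(Y{\left(-11,E \right)},p \right)} + 3443} = \sqrt{-4 + 3443} = \sqrt{3439}$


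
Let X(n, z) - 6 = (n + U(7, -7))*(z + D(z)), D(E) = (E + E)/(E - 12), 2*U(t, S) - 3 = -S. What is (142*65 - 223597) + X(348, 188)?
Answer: -3239343/22 ≈ -1.4724e+5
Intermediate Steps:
U(t, S) = 3/2 - S/2 (U(t, S) = 3/2 + (-S)/2 = 3/2 - S/2)
D(E) = 2*E/(-12 + E) (D(E) = (2*E)/(-12 + E) = 2*E/(-12 + E))
X(n, z) = 6 + (5 + n)*(z + 2*z/(-12 + z)) (X(n, z) = 6 + (n + (3/2 - ½*(-7)))*(z + 2*z/(-12 + z)) = 6 + (n + (3/2 + 7/2))*(z + 2*z/(-12 + z)) = 6 + (n + 5)*(z + 2*z/(-12 + z)) = 6 + (5 + n)*(z + 2*z/(-12 + z)))
(142*65 - 223597) + X(348, 188) = (142*65 - 223597) + (10*188 + (-12 + 188)*(6 + 5*188 + 348*188) + 2*348*188)/(-12 + 188) = (9230 - 223597) + (1880 + 176*(6 + 940 + 65424) + 130848)/176 = -214367 + (1880 + 176*66370 + 130848)/176 = -214367 + (1880 + 11681120 + 130848)/176 = -214367 + (1/176)*11813848 = -214367 + 1476731/22 = -3239343/22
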